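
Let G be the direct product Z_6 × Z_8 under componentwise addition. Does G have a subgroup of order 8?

Yes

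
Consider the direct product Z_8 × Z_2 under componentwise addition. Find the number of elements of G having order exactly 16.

An element (a,b) has order lcm(ord(a), ord(b)); count pairs with lcm equal to 16.
Enumerating gives 0 such elements.

0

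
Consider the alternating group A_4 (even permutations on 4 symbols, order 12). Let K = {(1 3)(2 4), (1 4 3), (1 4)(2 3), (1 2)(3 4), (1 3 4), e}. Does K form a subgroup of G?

Closure fails: (1 4 3) ∘ (1 2)(3 4) = (1 2 4) ∉ K. So K is not a subgroup.

No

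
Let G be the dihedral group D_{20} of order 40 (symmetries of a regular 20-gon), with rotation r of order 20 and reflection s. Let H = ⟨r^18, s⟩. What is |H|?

|⟨r^18⟩| = 10 and |⟨s⟩| = 2, so |H| is a multiple of lcm(10, 2) = 10 and divides |G| = 40.
Closing under the operation: H = {e, r^2, r^4, r^6, r^8, r^10, r^12, r^14, r^16, r^18, s, r^2s, r^4s, r^6s, r^8s, r^10s, r^12s, r^14s, r^16s, r^18s}, so |H| = 20.

20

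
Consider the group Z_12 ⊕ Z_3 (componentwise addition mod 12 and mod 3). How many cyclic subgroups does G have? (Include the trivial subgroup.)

Group the elements of G by the cyclic subgroup they generate; each cyclic subgroup of order d accounts for φ(d) elements.
Cyclic subgroups by order — order 1: 1; order 2: 1; order 3: 4; order 4: 1; order 6: 4; order 12: 4.
Total: 15.

15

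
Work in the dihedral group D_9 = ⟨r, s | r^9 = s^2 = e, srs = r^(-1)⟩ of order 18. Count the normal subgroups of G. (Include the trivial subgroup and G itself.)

G has 16 subgroups. Checking conjugation-invariance by order — order 1: 1/1 normal; order 2: 0/9 normal; order 3: 1/1 normal; order 6: 0/3 normal; order 9: 1/1 normal; order 18: 1/1 normal.
Total normal subgroups: 4.

4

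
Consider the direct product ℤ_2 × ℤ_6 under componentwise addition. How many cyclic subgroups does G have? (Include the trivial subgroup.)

8

A cyclic subgroup of order d is generated by each of its φ(d) elements of order d, so the cyclic subgroups of order d number (#elements of order d)/φ(d).
Cyclic subgroups by order — order 1: 1; order 2: 3; order 3: 1; order 6: 3.
Total: 8.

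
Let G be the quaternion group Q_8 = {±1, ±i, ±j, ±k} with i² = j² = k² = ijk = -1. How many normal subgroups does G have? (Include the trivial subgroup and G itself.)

6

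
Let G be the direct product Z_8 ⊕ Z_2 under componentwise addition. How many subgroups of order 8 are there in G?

3

|G| = 16 and 8 | 16, so subgroups of order 8 are possible by Lagrange.
The subgroups of order 8 are: {(0,0), (0,1), (2,0), (2,1), (4,0), (4,1), (6,0), (6,1)}; {(0,0), (1,0), (2,0), (3,0), (4,0), (5,0), (6,0), (7,0)}; {(0,0), (1,1), (2,0), (3,1), (4,0), (5,1), (6,0), (7,1)}.
So G has 3 subgroups of order 8.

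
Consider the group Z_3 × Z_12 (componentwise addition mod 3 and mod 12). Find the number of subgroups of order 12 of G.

4

|G| = 36 and 12 | 36, so subgroups of order 12 are possible by Lagrange.
The subgroups of order 12 are: {(0,0), (0,1), (0,2), (0,3), (0,4), (0,5), (0,6), (0,7), (0,8), (0,9), (0,10), (0,11)}; {(0,0), (0,3), (0,6), (0,9), (1,0), (1,3), (1,6), (1,9), (2,0), (2,3), (2,6), (2,9)}; {(0,0), (0,3), (0,6), (0,9), (1,1), (1,4), (1,7), (1,10), (2,2), (2,5), (2,8), (2,11)}; {(0,0), (0,3), (0,6), (0,9), (1,2), (1,5), (1,8), (1,11), (2,1), (2,4), (2,7), (2,10)}.
So G has 4 subgroups of order 12.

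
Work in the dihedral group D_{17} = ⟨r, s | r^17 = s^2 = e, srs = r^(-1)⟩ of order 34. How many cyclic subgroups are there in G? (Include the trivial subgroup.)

19

Each element a generates a cyclic subgroup ⟨a⟩; distinct elements may generate the same one (a cyclic group of order d has φ(d) generators).
Cyclic subgroups by order — order 1: 1; order 2: 17; order 17: 1.
Total: 19.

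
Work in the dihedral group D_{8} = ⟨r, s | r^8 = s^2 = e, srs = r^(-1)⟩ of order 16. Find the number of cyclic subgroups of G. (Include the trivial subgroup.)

12

A cyclic subgroup of order d is generated by each of its φ(d) elements of order d, so the cyclic subgroups of order d number (#elements of order d)/φ(d).
Cyclic subgroups by order — order 1: 1; order 2: 9; order 4: 1; order 8: 1.
Total: 12.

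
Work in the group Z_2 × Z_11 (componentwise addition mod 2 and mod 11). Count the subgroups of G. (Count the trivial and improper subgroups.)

|G| = 22, so by Lagrange every subgroup order divides 22. Divisors: 1, 2, 11, 22.
Subgroups by order — order 1: 1; order 2: 1; order 11: 1; order 22: 1.
Total: 1 + 1 + 1 + 1 = 4.

4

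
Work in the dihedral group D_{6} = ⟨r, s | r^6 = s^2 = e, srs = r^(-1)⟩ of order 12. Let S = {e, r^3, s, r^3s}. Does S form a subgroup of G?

Yes

|S| = 4 divides |G| = 12, consistent with Lagrange.
S contains the identity, every element's inverse is in S, and S is closed under ·: it is a subgroup.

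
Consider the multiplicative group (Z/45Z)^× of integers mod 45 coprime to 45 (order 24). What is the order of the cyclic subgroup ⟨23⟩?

Compute successive powers of 23 mod 45: 23, 34, 17, 31, 38, 19, 32, 16, …; 23^12 ≡ 1 (mod 45).
So |⟨23⟩| = 12.

12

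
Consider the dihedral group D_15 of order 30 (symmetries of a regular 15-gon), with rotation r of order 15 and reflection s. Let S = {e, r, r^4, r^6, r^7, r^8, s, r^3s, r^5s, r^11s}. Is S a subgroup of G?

No

r^4 ∈ S but its inverse r^11 ∉ S, so S is not a subgroup.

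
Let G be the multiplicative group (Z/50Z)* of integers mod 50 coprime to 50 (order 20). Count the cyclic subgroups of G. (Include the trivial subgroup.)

6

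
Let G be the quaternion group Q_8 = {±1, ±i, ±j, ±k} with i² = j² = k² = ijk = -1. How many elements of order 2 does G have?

The elements of order 2 are: -1.
That's 1.

1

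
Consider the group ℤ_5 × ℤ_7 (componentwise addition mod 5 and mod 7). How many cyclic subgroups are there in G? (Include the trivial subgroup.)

4

Group the elements of G by the cyclic subgroup they generate; each cyclic subgroup of order d accounts for φ(d) elements.
Cyclic subgroups by order — order 1: 1; order 5: 1; order 7: 1; order 35: 1.
Total: 4.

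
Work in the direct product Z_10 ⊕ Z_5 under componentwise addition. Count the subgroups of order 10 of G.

6

|G| = 50 and 10 | 50, so subgroups of order 10 are possible by Lagrange.
The subgroups of order 10 are: {(0,0), (0,1), (0,2), (0,3), (0,4), (5,0), (5,1), (5,2), (5,3), (5,4)}; {(0,0), (1,0), (2,0), (3,0), (4,0), (5,0), (6,0), (7,0), (8,0), (9,0)}; {(0,0), (1,1), (2,2), (3,3), (4,4), (5,0), (6,1), (7,2), (8,3), (9,4)}; {(0,0), (1,2), (2,4), (3,1), (4,3), (5,0), (6,2), (7,4), (8,1), (9,3)}; … (6 in all).
So G has 6 subgroups of order 10.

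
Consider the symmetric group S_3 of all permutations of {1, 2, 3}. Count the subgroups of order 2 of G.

|G| = 6 and 2 | 6, so subgroups of order 2 are possible by Lagrange.
The subgroups of order 2 are: {e, (1 2)}; {e, (1 3)}; {e, (2 3)}.
So G has 3 subgroups of order 2.

3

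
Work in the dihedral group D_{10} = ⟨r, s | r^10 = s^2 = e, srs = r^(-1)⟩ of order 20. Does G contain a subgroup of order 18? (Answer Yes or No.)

No

18 does not divide |G| = 20, so by Lagrange no subgroup of order 18 exists.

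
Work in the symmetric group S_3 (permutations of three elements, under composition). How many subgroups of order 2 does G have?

3

|G| = 6 and 2 | 6, so subgroups of order 2 are possible by Lagrange.
The subgroups of order 2 are: {e, (1 2)}; {e, (1 3)}; {e, (2 3)}.
So G has 3 subgroups of order 2.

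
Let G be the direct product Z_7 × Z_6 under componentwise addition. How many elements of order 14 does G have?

An element (a,b) has order lcm(ord(a), ord(b)); count pairs with lcm equal to 14.
Enumerating gives 6 such elements.

6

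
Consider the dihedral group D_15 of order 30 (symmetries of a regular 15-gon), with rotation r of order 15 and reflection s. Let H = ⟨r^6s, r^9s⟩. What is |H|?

|⟨r^6s⟩| = 2 and |⟨r^9s⟩| = 2, so |H| is a multiple of lcm(2, 2) = 2 and divides |G| = 30.
Closing under the operation: H = {e, r^3, r^6, r^9, r^12, s, r^3s, r^6s, r^9s, r^12s}, so |H| = 10.

10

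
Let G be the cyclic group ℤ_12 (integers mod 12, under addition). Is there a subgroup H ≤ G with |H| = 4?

4 | 12. A subgroup of order 4 is {0, 3, 6, 9}.

Yes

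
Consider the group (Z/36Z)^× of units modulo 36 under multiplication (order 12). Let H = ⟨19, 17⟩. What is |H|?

4

|⟨19⟩| = 2 and |⟨17⟩| = 2, so |H| is a multiple of lcm(2, 2) = 2 and divides |G| = 12.
Closing under the operation: H = {1, 17, 19, 35}, so |H| = 4.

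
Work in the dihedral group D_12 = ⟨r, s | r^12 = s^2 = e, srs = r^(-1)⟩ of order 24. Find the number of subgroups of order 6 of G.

|G| = 24 and 6 | 24, so subgroups of order 6 are possible by Lagrange.
The subgroups of order 6 are: {e, r^2, r^4, r^6, r^8, r^10}; {e, r^4, r^8, r^2s, r^6s, r^10s}; {e, r^4, r^8, r^3s, r^7s, r^11s}; {e, r^4, r^8, s, r^4s, r^8s}; … (5 in all).
So G has 5 subgroups of order 6.

5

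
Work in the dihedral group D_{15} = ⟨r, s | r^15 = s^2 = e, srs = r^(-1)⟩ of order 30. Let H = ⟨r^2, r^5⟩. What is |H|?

15

|⟨r^2⟩| = 15 and |⟨r^5⟩| = 3, so |H| is a multiple of lcm(15, 3) = 15 and divides |G| = 30.
Closing under the operation: H = {e, r, r^2, r^3, r^4, r^5, r^6, r^7, r^8, r^9, r^10, r^11, r^12, r^13, r^14}, so |H| = 15.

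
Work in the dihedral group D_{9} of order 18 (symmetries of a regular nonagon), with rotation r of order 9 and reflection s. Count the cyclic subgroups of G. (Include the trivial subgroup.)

Group the elements of G by the cyclic subgroup they generate; each cyclic subgroup of order d accounts for φ(d) elements.
Cyclic subgroups by order — order 1: 1; order 2: 9; order 3: 1; order 9: 1.
Total: 12.

12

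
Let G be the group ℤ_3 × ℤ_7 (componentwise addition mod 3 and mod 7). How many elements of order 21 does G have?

12

An element (a,b) has order lcm(ord(a), ord(b)); count pairs with lcm equal to 21.
Enumerating gives 12 such elements.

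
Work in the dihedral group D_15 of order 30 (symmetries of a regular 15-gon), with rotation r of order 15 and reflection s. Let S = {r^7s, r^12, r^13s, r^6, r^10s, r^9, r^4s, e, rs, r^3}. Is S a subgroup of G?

Yes

|S| = 10 divides |G| = 30, consistent with Lagrange.
S contains the identity, every element's inverse is in S, and S is closed under ·: it is a subgroup.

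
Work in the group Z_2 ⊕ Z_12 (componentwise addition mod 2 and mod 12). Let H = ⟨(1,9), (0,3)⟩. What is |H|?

|⟨(1,9)⟩| = 4 and |⟨(0,3)⟩| = 4, so |H| is a multiple of lcm(4, 4) = 4 and divides |G| = 24.
Closing under the operation: H = {(0,0), (0,3), (0,6), (0,9), (1,0), (1,3), (1,6), (1,9)}, so |H| = 8.

8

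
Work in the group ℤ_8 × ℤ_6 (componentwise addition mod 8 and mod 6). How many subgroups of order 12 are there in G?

|G| = 48 and 12 | 48, so subgroups of order 12 are possible by Lagrange.
The subgroups of order 12 are: {(0,0), (0,1), (0,2), (0,3), (0,4), (0,5), (4,0), (4,1), (4,2), (4,3), (4,4), (4,5)}; {(0,0), (0,2), (0,4), (2,0), (2,2), (2,4), (4,0), (4,2), (4,4), (6,0), (6,2), (6,4)}; {(0,0), (0,2), (0,4), (2,1), (2,3), (2,5), (4,0), (4,2), (4,4), (6,1), (6,3), (6,5)}.
So G has 3 subgroups of order 12.

3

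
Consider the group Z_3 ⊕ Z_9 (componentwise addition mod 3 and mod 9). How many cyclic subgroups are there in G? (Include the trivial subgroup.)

A cyclic subgroup of order d is generated by each of its φ(d) elements of order d, so the cyclic subgroups of order d number (#elements of order d)/φ(d).
Cyclic subgroups by order — order 1: 1; order 3: 4; order 9: 3.
Total: 8.

8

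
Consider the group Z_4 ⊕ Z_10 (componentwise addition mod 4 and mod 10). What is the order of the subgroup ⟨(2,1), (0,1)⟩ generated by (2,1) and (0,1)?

20

|⟨(2,1)⟩| = 10 and |⟨(0,1)⟩| = 10, so |H| is a multiple of lcm(10, 10) = 10 and divides |G| = 40.
Closing under the operation: H = {(0,0), (0,1), (0,2), (0,3), (0,4), (0,5), (0,6), (0,7), (0,8), (0,9), (2,0), (2,1), (2,2), (2,3), (2,4), (2,5), (2,6), (2,7), (2,8), (2,9)}, so |H| = 20.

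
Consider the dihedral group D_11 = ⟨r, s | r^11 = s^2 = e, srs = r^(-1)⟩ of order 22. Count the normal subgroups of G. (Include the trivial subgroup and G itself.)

3

G has 14 subgroups. Checking conjugation-invariance by order — order 1: 1/1 normal; order 2: 0/11 normal; order 11: 1/1 normal; order 22: 1/1 normal.
Total normal subgroups: 3.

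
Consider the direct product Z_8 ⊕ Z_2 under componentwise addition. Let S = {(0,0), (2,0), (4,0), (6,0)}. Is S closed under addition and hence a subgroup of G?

Yes

|S| = 4 divides |G| = 16, consistent with Lagrange.
S contains the identity, every element's inverse is in S, and S is closed under +: it is a subgroup.
In fact S = ⟨(6,0)⟩.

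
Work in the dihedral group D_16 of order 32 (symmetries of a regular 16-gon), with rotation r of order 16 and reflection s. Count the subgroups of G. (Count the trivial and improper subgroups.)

|G| = 32, so by Lagrange every subgroup order divides 32. Divisors: 1, 2, 4, 8, 16, 32.
Subgroups by order — order 1: 1; order 2: 17; order 4: 9; order 8: 5; order 16: 3; order 32: 1.
Total: 1 + 17 + 9 + 5 + 3 + 1 = 36.

36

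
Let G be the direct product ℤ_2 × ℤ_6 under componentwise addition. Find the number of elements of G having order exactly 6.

An element (a,b) has order lcm(ord(a), ord(b)); count pairs with lcm equal to 6.
Enumerating gives 6 such elements.

6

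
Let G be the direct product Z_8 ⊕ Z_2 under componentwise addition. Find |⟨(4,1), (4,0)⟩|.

|⟨(4,1)⟩| = 2 and |⟨(4,0)⟩| = 2, so |H| is a multiple of lcm(2, 2) = 2 and divides |G| = 16.
Closing under the operation: H = {(0,0), (0,1), (4,0), (4,1)}, so |H| = 4.

4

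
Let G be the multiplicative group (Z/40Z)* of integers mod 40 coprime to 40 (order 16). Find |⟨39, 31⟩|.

|⟨39⟩| = 2 and |⟨31⟩| = 2, so |H| is a multiple of lcm(2, 2) = 2 and divides |G| = 16.
Closing under the operation: H = {1, 9, 31, 39}, so |H| = 4.

4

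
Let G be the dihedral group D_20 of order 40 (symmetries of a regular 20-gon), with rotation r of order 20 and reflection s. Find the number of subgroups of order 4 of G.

|G| = 40 and 4 | 40, so subgroups of order 4 are possible by Lagrange.
The subgroups of order 4 are: {e, r^10, s, r^10s}; {e, r^10, rs, r^11s}; {e, r^10, r^2s, r^12s}; {e, r^10, r^3s, r^13s}; … (11 in all).
So G has 11 subgroups of order 4.

11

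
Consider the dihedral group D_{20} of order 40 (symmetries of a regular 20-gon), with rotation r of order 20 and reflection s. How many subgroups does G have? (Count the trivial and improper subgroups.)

48

|G| = 40, so by Lagrange every subgroup order divides 40. Divisors: 1, 2, 4, 5, 8, 10, 20, 40.
Subgroups by order — order 1: 1; order 2: 21; order 4: 11; order 5: 1; order 8: 5; order 10: 5; order 20: 3; order 40: 1.
Total: 1 + 21 + 11 + 1 + 5 + 5 + 3 + 1 = 48.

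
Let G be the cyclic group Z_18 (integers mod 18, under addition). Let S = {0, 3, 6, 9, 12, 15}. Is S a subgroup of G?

|S| = 6 divides |G| = 18, consistent with Lagrange.
S contains the identity, every element's inverse is in S, and S is closed under +: it is a subgroup.
In fact S = ⟨3⟩.

Yes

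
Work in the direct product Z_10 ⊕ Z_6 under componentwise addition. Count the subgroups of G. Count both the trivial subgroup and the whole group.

20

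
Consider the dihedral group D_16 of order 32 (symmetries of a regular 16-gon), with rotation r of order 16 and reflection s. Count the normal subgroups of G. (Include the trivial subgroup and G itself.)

G has 36 subgroups. Checking conjugation-invariance by order — order 1: 1/1 normal; order 2: 1/17 normal; order 4: 1/9 normal; order 8: 1/5 normal; order 16: 3/3 normal; order 32: 1/1 normal.
Total normal subgroups: 8.

8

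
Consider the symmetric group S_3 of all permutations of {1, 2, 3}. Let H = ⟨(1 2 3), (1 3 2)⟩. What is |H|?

3

|⟨(1 2 3)⟩| = 3 and |⟨(1 3 2)⟩| = 3, so |H| is a multiple of lcm(3, 3) = 3 and divides |G| = 6.
Closing under the operation: H = {e, (1 2 3), (1 3 2)}, so |H| = 3.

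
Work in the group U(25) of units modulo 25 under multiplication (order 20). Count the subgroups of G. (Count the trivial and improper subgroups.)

6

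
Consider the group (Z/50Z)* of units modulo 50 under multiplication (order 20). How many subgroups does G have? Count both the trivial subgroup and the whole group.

6

|G| = 20, so by Lagrange every subgroup order divides 20. Divisors: 1, 2, 4, 5, 10, 20.
Subgroups by order — order 1: 1; order 2: 1; order 4: 1; order 5: 1; order 10: 1; order 20: 1.
Total: 1 + 1 + 1 + 1 + 1 + 1 = 6.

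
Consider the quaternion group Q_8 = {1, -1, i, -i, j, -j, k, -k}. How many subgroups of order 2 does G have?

|G| = 8 and 2 | 8, so subgroups of order 2 are possible by Lagrange.
The subgroups of order 2 are: {1, -1}.
So G has 1 subgroup of order 2.

1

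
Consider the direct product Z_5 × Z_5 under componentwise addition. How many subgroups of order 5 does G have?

6

|G| = 25 and 5 | 25, so subgroups of order 5 are possible by Lagrange.
The subgroups of order 5 are: {(0,0), (0,1), (0,2), (0,3), (0,4)}; {(0,0), (1,0), (2,0), (3,0), (4,0)}; {(0,0), (1,1), (2,2), (3,3), (4,4)}; {(0,0), (1,2), (2,4), (3,1), (4,3)}; … (6 in all).
So G has 6 subgroups of order 5.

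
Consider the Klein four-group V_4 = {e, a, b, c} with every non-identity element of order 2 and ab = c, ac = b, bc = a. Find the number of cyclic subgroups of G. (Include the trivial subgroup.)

A cyclic subgroup of order d is generated by each of its φ(d) elements of order d, so the cyclic subgroups of order d number (#elements of order d)/φ(d).
Cyclic subgroups by order — order 1: 1; order 2: 3.
Total: 4.

4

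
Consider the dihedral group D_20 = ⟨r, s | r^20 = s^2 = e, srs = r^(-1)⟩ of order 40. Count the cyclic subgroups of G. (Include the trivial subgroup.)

Each element a generates a cyclic subgroup ⟨a⟩; distinct elements may generate the same one (a cyclic group of order d has φ(d) generators).
Cyclic subgroups by order — order 1: 1; order 2: 21; order 4: 1; order 5: 1; order 10: 1; order 20: 1.
Total: 26.

26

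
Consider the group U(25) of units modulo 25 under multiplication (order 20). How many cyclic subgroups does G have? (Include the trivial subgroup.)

6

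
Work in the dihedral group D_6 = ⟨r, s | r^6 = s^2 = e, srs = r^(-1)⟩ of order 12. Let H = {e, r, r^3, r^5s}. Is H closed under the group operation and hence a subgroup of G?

No

r ∈ H but its inverse r^5 ∉ H, so H is not a subgroup.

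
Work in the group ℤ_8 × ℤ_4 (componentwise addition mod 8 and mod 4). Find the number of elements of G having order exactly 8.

16

An element (a,b) has order lcm(ord(a), ord(b)); count pairs with lcm equal to 8.
Enumerating gives 16 such elements.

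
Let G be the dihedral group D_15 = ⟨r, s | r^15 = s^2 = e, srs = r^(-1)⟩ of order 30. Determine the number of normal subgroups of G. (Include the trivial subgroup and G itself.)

G has 28 subgroups. Checking conjugation-invariance by order — order 1: 1/1 normal; order 2: 0/15 normal; order 3: 1/1 normal; order 5: 1/1 normal; order 6: 0/5 normal; order 10: 0/3 normal; order 15: 1/1 normal; order 30: 1/1 normal.
Total normal subgroups: 5.

5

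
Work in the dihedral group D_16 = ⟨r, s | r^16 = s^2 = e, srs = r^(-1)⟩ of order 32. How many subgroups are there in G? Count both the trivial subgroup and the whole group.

|G| = 32, so by Lagrange every subgroup order divides 32. Divisors: 1, 2, 4, 8, 16, 32.
Subgroups by order — order 1: 1; order 2: 17; order 4: 9; order 8: 5; order 16: 3; order 32: 1.
Total: 1 + 17 + 9 + 5 + 3 + 1 = 36.

36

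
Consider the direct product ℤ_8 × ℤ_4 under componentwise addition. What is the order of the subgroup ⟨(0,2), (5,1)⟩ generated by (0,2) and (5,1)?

16

|⟨(0,2)⟩| = 2 and |⟨(5,1)⟩| = 8, so |H| is a multiple of lcm(2, 8) = 8 and divides |G| = 32.
Closing under the operation: H = {(0,0), (0,2), (1,1), (1,3), (2,0), (2,2), (3,1), (3,3), (4,0), (4,2), (5,1), (5,3), (6,0), (6,2), (7,1), (7,3)}, so |H| = 16.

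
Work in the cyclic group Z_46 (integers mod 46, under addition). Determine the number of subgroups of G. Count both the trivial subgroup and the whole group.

4

A cyclic group of order 46 has exactly one subgroup for each divisor of 46.
Divisors of 46: 1, 2, 23, 46.
So Z_46 has 4 subgroups.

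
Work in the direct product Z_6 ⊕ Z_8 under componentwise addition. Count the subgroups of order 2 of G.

|G| = 48 and 2 | 48, so subgroups of order 2 are possible by Lagrange.
The subgroups of order 2 are: {(0,0), (0,4)}; {(0,0), (3,0)}; {(0,0), (3,4)}.
So G has 3 subgroups of order 2.

3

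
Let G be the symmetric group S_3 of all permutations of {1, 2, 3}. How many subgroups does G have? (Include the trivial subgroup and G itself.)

|G| = 6, so by Lagrange every subgroup order divides 6. Divisors: 1, 2, 3, 6.
Subgroups by order — order 1: 1; order 2: 3; order 3: 1; order 6: 1.
Total: 1 + 3 + 1 + 1 = 6.

6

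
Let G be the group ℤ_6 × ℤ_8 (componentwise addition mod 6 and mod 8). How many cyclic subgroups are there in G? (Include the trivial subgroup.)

16

Each element a generates a cyclic subgroup ⟨a⟩; distinct elements may generate the same one (a cyclic group of order d has φ(d) generators).
Cyclic subgroups by order — order 1: 1; order 2: 3; order 3: 1; order 4: 2; order 6: 3; order 8: 2; order 12: 2; order 24: 2.
Total: 16.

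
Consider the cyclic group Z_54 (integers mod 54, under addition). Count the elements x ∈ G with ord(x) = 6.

2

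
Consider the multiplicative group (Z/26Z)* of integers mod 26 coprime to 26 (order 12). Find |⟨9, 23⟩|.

6

|⟨9⟩| = 3 and |⟨23⟩| = 6, so |H| is a multiple of lcm(3, 6) = 6 and divides |G| = 12.
Closing under the operation: H = {1, 3, 9, 17, 23, 25}, so |H| = 6.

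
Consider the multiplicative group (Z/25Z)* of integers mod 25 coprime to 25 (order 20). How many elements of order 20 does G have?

The elements of order 20 are: 2, 3, 8, 12, 13, 17, 22, 23.
That's 8.

8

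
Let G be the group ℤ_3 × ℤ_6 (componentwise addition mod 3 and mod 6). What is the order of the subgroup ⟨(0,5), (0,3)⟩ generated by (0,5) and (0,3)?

6

|⟨(0,5)⟩| = 6 and |⟨(0,3)⟩| = 2, so |H| is a multiple of lcm(6, 2) = 6 and divides |G| = 18.
Closing under the operation: H = {(0,0), (0,1), (0,2), (0,3), (0,4), (0,5)}, so |H| = 6.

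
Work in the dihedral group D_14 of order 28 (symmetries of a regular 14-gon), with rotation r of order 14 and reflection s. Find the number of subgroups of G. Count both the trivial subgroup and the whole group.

28

|G| = 28, so by Lagrange every subgroup order divides 28. Divisors: 1, 2, 4, 7, 14, 28.
Subgroups by order — order 1: 1; order 2: 15; order 4: 7; order 7: 1; order 14: 3; order 28: 1.
Total: 1 + 15 + 7 + 1 + 3 + 1 = 28.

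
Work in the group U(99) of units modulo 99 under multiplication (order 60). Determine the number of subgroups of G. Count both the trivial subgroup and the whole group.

|G| = 60, so by Lagrange every subgroup order divides 60. Divisors: 1, 2, 3, 4, 5, 6, 10, 12, 15, 20, 30, 60.
Subgroups by order — order 1: 1; order 2: 3; order 3: 1; order 4: 1; order 5: 1; order 6: 3; order 10: 3; order 12: 1; order 15: 1; order 20: 1; order 30: 3; order 60: 1.
Total: 1 + 3 + 1 + 1 + 1 + 3 + 3 + 1 + 1 + 1 + 3 + 1 = 20.

20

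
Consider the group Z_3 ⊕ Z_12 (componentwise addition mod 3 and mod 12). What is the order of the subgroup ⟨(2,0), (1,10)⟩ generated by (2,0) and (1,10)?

18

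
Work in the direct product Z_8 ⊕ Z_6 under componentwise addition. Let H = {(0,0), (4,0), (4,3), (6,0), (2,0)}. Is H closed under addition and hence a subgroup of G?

No

|H| = 5 does not divide |G| = 48, so by Lagrange H is not a subgroup.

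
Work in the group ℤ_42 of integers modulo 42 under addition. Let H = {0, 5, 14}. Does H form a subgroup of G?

No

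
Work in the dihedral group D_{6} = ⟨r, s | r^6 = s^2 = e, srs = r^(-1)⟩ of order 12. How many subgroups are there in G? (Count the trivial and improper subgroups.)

|G| = 12, so by Lagrange every subgroup order divides 12. Divisors: 1, 2, 3, 4, 6, 12.
Subgroups by order — order 1: 1; order 2: 7; order 3: 1; order 4: 3; order 6: 3; order 12: 1.
Total: 1 + 7 + 1 + 3 + 3 + 1 = 16.

16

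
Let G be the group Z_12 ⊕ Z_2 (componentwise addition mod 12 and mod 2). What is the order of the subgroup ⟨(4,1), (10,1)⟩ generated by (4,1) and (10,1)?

12

|⟨(4,1)⟩| = 6 and |⟨(10,1)⟩| = 6, so |H| is a multiple of lcm(6, 6) = 6 and divides |G| = 24.
Closing under the operation: H = {(0,0), (0,1), (2,0), (2,1), (4,0), (4,1), (6,0), (6,1), (8,0), (8,1), (10,0), (10,1)}, so |H| = 12.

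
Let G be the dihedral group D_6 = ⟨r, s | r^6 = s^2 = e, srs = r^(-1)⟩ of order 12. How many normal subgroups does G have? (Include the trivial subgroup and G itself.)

7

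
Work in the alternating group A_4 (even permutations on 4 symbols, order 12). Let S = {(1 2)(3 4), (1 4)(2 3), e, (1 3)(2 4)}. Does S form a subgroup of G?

|S| = 4 divides |G| = 12, consistent with Lagrange.
S contains the identity, every element's inverse is in S, and S is closed under ∘: it is a subgroup.

Yes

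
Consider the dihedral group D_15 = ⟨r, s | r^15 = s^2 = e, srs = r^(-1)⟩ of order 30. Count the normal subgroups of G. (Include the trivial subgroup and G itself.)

G has 28 subgroups. Checking conjugation-invariance by order — order 1: 1/1 normal; order 2: 0/15 normal; order 3: 1/1 normal; order 5: 1/1 normal; order 6: 0/5 normal; order 10: 0/3 normal; order 15: 1/1 normal; order 30: 1/1 normal.
Total normal subgroups: 5.

5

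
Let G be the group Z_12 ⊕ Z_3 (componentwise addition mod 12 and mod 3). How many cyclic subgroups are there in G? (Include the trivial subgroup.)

15

Each element a generates a cyclic subgroup ⟨a⟩; distinct elements may generate the same one (a cyclic group of order d has φ(d) generators).
Cyclic subgroups by order — order 1: 1; order 2: 1; order 3: 4; order 4: 1; order 6: 4; order 12: 4.
Total: 15.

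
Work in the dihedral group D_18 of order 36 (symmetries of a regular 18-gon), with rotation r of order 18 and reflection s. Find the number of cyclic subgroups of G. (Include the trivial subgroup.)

A cyclic subgroup of order d is generated by each of its φ(d) elements of order d, so the cyclic subgroups of order d number (#elements of order d)/φ(d).
Cyclic subgroups by order — order 1: 1; order 2: 19; order 3: 1; order 6: 1; order 9: 1; order 18: 1.
Total: 24.

24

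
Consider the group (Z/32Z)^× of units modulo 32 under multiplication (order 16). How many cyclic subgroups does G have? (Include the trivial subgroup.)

8

A cyclic subgroup of order d is generated by each of its φ(d) elements of order d, so the cyclic subgroups of order d number (#elements of order d)/φ(d).
Cyclic subgroups by order — order 1: 1; order 2: 3; order 4: 2; order 8: 2.
Total: 8.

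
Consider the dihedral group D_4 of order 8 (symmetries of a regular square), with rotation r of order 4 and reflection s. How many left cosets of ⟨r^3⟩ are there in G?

2

|⟨r^3⟩| = 4 and |G| = 8.
By Lagrange, [G : H] = |G|/|H| = 8/4 = 2.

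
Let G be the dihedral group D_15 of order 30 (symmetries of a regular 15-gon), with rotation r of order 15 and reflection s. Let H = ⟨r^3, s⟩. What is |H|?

10

|⟨r^3⟩| = 5 and |⟨s⟩| = 2, so |H| is a multiple of lcm(5, 2) = 10 and divides |G| = 30.
Closing under the operation: H = {e, r^3, r^6, r^9, r^12, s, r^3s, r^6s, r^9s, r^12s}, so |H| = 10.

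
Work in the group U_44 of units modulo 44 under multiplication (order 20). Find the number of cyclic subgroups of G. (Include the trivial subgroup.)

Each element a generates a cyclic subgroup ⟨a⟩; distinct elements may generate the same one (a cyclic group of order d has φ(d) generators).
Cyclic subgroups by order — order 1: 1; order 2: 3; order 5: 1; order 10: 3.
Total: 8.

8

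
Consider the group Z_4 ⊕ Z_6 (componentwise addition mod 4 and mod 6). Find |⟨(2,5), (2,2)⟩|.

12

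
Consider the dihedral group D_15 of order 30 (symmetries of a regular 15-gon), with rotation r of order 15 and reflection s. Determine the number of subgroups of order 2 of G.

|G| = 30 and 2 | 30, so subgroups of order 2 are possible by Lagrange.
The subgroups of order 2 are: {e, r^10s}; {e, r^11s}; {e, r^12s}; {e, r^13s}; … (15 in all).
So G has 15 subgroups of order 2.

15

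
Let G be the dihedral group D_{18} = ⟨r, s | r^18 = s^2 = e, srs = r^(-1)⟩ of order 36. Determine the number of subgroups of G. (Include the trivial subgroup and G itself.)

|G| = 36, so by Lagrange every subgroup order divides 36. Divisors: 1, 2, 3, 4, 6, 9, 12, 18, 36.
Subgroups by order — order 1: 1; order 2: 19; order 3: 1; order 4: 9; order 6: 7; order 9: 1; order 12: 3; order 18: 3; order 36: 1.
Total: 1 + 19 + 1 + 9 + 7 + 1 + 3 + 3 + 1 = 45.

45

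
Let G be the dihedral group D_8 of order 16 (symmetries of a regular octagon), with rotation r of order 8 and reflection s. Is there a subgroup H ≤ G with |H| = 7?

No

7 does not divide |G| = 16, so by Lagrange no subgroup of order 7 exists.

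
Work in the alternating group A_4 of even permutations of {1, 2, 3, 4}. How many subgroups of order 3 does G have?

4

|G| = 12 and 3 | 12, so subgroups of order 3 are possible by Lagrange.
The subgroups of order 3 are: {e, (1 2 3), (1 3 2)}; {e, (1 2 4), (1 4 2)}; {e, (1 3 4), (1 4 3)}; {e, (2 3 4), (2 4 3)}.
So G has 4 subgroups of order 3.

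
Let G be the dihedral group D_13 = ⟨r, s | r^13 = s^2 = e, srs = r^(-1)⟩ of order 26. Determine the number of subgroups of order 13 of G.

|G| = 26 and 13 | 26, so subgroups of order 13 are possible by Lagrange.
The subgroups of order 13 are: {e, r, r^2, r^3, r^4, r^5, r^6, r^7, r^8, r^9, r^10, r^11, r^12}.
So G has 1 subgroup of order 13.

1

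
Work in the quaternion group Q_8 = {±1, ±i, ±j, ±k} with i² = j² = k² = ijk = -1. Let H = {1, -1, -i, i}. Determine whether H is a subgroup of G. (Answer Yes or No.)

|H| = 4 divides |G| = 8, consistent with Lagrange.
H contains the identity, every element's inverse is in H, and H is closed under ·: it is a subgroup.
In fact H = ⟨-i⟩.

Yes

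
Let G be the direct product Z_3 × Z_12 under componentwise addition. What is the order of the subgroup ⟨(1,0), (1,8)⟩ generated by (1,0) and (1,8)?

9

|⟨(1,0)⟩| = 3 and |⟨(1,8)⟩| = 3, so |H| is a multiple of lcm(3, 3) = 3 and divides |G| = 36.
Closing under the operation: H = {(0,0), (0,4), (0,8), (1,0), (1,4), (1,8), (2,0), (2,4), (2,8)}, so |H| = 9.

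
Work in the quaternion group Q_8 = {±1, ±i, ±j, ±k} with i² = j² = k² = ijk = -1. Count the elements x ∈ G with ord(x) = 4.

6

The elements of order 4 are: i, -i, j, -j, k, -k.
That's 6.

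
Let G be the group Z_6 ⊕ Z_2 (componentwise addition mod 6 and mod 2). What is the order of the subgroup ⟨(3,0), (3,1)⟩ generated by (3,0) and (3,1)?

4

|⟨(3,0)⟩| = 2 and |⟨(3,1)⟩| = 2, so |H| is a multiple of lcm(2, 2) = 2 and divides |G| = 12.
Closing under the operation: H = {(0,0), (0,1), (3,0), (3,1)}, so |H| = 4.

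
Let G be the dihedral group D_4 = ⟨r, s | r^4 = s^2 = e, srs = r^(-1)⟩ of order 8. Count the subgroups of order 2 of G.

|G| = 8 and 2 | 8, so subgroups of order 2 are possible by Lagrange.
The subgroups of order 2 are: {e, r^2}; {e, r^2s}; {e, r^3s}; {e, rs}; … (5 in all).
So G has 5 subgroups of order 2.

5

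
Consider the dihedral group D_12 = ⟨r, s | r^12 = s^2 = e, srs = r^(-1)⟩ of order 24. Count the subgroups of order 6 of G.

5

|G| = 24 and 6 | 24, so subgroups of order 6 are possible by Lagrange.
The subgroups of order 6 are: {e, r^2, r^4, r^6, r^8, r^10}; {e, r^4, r^8, r^2s, r^6s, r^10s}; {e, r^4, r^8, r^3s, r^7s, r^11s}; {e, r^4, r^8, s, r^4s, r^8s}; … (5 in all).
So G has 5 subgroups of order 6.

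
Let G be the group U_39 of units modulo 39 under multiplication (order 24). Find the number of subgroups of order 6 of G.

3

|G| = 24 and 6 | 24, so subgroups of order 6 are possible by Lagrange.
The subgroups of order 6 are: {1, 4, 10, 16, 22, 25}; {1, 14, 16, 22, 29, 35}; {1, 16, 17, 22, 23, 38}.
So G has 3 subgroups of order 6.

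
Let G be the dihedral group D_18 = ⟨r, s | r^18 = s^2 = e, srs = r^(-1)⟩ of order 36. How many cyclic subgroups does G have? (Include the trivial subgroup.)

24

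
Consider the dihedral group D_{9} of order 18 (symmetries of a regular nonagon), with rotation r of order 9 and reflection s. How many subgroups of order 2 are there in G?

|G| = 18 and 2 | 18, so subgroups of order 2 are possible by Lagrange.
The subgroups of order 2 are: {e, r^2s}; {e, r^3s}; {e, r^4s}; {e, r^5s}; … (9 in all).
So G has 9 subgroups of order 2.

9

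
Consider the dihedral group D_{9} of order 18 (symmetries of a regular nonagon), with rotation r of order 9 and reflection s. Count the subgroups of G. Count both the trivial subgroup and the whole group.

16

|G| = 18, so by Lagrange every subgroup order divides 18. Divisors: 1, 2, 3, 6, 9, 18.
Subgroups by order — order 1: 1; order 2: 9; order 3: 1; order 6: 3; order 9: 1; order 18: 1.
Total: 1 + 9 + 1 + 3 + 1 + 1 = 16.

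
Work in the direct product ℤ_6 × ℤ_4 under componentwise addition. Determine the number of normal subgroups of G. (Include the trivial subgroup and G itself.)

G is abelian, so every subgroup is normal.
G has 16 subgroups in total, hence 16 normal subgroups.

16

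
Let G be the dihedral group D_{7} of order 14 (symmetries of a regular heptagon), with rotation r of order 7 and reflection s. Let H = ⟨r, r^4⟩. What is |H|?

|⟨r⟩| = 7 and |⟨r^4⟩| = 7, so |H| is a multiple of lcm(7, 7) = 7 and divides |G| = 14.
Closing under the operation: H = {e, r, r^2, r^3, r^4, r^5, r^6}, so |H| = 7.

7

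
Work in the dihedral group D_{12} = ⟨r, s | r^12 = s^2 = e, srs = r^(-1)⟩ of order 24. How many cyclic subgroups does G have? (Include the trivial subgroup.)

18

Each element a generates a cyclic subgroup ⟨a⟩; distinct elements may generate the same one (a cyclic group of order d has φ(d) generators).
Cyclic subgroups by order — order 1: 1; order 2: 13; order 3: 1; order 4: 1; order 6: 1; order 12: 1.
Total: 18.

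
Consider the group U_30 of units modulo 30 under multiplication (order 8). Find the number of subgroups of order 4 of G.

3

|G| = 8 and 4 | 8, so subgroups of order 4 are possible by Lagrange.
The subgroups of order 4 are: {1, 11, 19, 29}; {1, 7, 13, 19}; {1, 17, 19, 23}.
So G has 3 subgroups of order 4.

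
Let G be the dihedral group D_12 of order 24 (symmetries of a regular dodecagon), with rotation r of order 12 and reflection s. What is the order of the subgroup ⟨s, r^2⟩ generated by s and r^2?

|⟨s⟩| = 2 and |⟨r^2⟩| = 6, so |H| is a multiple of lcm(2, 6) = 6 and divides |G| = 24.
Closing under the operation: H = {e, r^2, r^4, r^6, r^8, r^10, s, r^2s, r^4s, r^6s, r^8s, r^10s}, so |H| = 12.

12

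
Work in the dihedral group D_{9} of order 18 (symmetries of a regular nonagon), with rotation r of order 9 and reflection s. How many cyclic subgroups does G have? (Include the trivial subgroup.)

12

Each element a generates a cyclic subgroup ⟨a⟩; distinct elements may generate the same one (a cyclic group of order d has φ(d) generators).
Cyclic subgroups by order — order 1: 1; order 2: 9; order 3: 1; order 9: 1.
Total: 12.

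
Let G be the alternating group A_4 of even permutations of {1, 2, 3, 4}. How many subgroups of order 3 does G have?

|G| = 12 and 3 | 12, so subgroups of order 3 are possible by Lagrange.
The subgroups of order 3 are: {e, (1 2 3), (1 3 2)}; {e, (1 2 4), (1 4 2)}; {e, (1 3 4), (1 4 3)}; {e, (2 3 4), (2 4 3)}.
So G has 4 subgroups of order 3.

4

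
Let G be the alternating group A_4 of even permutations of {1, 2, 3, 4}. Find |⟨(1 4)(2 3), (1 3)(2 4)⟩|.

4

|⟨(1 4)(2 3)⟩| = 2 and |⟨(1 3)(2 4)⟩| = 2, so |H| is a multiple of lcm(2, 2) = 2 and divides |G| = 12.
Closing under the operation: H = {e, (1 2)(3 4), (1 3)(2 4), (1 4)(2 3)}, so |H| = 4.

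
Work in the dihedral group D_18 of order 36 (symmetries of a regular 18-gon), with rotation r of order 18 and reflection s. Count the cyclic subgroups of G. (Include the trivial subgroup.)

24

Each element a generates a cyclic subgroup ⟨a⟩; distinct elements may generate the same one (a cyclic group of order d has φ(d) generators).
Cyclic subgroups by order — order 1: 1; order 2: 19; order 3: 1; order 6: 1; order 9: 1; order 18: 1.
Total: 24.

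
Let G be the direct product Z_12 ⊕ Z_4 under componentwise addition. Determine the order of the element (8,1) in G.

12

The order of (8,1) in Z_12 × Z_4 is lcm(ord(8) in Z_12, ord(1) in Z_4).
ord(8) = 3 and ord(1) = 4, so |⟨(8,1)⟩| = lcm(3, 4) = 12.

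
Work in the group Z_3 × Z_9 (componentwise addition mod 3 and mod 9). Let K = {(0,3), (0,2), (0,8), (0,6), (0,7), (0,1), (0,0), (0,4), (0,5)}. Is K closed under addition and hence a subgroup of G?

|K| = 9 divides |G| = 27, consistent with Lagrange.
K contains the identity, every element's inverse is in K, and K is closed under +: it is a subgroup.
In fact K = ⟨(0,1)⟩.

Yes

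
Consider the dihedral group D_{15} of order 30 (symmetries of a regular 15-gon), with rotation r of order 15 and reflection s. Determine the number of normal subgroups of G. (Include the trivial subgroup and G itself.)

G has 28 subgroups. Checking conjugation-invariance by order — order 1: 1/1 normal; order 2: 0/15 normal; order 3: 1/1 normal; order 5: 1/1 normal; order 6: 0/5 normal; order 10: 0/3 normal; order 15: 1/1 normal; order 30: 1/1 normal.
Total normal subgroups: 5.

5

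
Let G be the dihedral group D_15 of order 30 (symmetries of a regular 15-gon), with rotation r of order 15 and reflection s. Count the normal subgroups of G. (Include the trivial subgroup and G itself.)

5

G has 28 subgroups. Checking conjugation-invariance by order — order 1: 1/1 normal; order 2: 0/15 normal; order 3: 1/1 normal; order 5: 1/1 normal; order 6: 0/5 normal; order 10: 0/3 normal; order 15: 1/1 normal; order 30: 1/1 normal.
Total normal subgroups: 5.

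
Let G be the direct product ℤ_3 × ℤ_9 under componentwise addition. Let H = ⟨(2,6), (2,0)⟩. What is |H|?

|⟨(2,6)⟩| = 3 and |⟨(2,0)⟩| = 3, so |H| is a multiple of lcm(3, 3) = 3 and divides |G| = 27.
Closing under the operation: H = {(0,0), (0,3), (0,6), (1,0), (1,3), (1,6), (2,0), (2,3), (2,6)}, so |H| = 9.

9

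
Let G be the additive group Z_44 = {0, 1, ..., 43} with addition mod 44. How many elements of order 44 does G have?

20

In a cyclic group of order 44, the number of elements of order d (for d | 44) is φ(d).
φ(44) = 20.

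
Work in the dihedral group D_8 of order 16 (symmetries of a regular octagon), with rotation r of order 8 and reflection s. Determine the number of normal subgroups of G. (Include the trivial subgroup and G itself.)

G has 19 subgroups. Checking conjugation-invariance by order — order 1: 1/1 normal; order 2: 1/9 normal; order 4: 1/5 normal; order 8: 3/3 normal; order 16: 1/1 normal.
Total normal subgroups: 7.

7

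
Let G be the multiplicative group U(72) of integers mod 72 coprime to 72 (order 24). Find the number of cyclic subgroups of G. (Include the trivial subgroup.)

16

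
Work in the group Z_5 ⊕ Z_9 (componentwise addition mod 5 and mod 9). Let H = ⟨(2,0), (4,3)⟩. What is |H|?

|⟨(2,0)⟩| = 5 and |⟨(4,3)⟩| = 15, so |H| is a multiple of lcm(5, 15) = 15 and divides |G| = 45.
Closing under the operation: H = {(0,0), (0,3), (0,6), (1,0), (1,3), (1,6), (2,0), (2,3), (2,6), (3,0), (3,3), (3,6), (4,0), (4,3), (4,6)}, so |H| = 15.

15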